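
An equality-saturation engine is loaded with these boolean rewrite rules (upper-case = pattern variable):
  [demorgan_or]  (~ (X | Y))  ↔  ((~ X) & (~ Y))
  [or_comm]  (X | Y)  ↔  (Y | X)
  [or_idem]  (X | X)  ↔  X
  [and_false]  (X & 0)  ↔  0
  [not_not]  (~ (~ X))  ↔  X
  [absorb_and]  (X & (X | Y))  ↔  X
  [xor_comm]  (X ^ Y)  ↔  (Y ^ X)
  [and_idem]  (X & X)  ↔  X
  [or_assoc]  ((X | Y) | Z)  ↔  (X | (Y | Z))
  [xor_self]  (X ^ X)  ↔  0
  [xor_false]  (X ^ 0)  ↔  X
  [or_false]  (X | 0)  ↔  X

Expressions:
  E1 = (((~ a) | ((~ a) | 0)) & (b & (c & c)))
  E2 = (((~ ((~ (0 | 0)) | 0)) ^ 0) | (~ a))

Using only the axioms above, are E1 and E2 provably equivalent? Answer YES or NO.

All listed rules preserve value, hence provable equivalence implies equal values everywhere; look for a separating assignment.
a=0, b=0, c=0 gives E1 ↦ 0, E2 ↦ 1; values differ ⇒ not provably equivalent.

NO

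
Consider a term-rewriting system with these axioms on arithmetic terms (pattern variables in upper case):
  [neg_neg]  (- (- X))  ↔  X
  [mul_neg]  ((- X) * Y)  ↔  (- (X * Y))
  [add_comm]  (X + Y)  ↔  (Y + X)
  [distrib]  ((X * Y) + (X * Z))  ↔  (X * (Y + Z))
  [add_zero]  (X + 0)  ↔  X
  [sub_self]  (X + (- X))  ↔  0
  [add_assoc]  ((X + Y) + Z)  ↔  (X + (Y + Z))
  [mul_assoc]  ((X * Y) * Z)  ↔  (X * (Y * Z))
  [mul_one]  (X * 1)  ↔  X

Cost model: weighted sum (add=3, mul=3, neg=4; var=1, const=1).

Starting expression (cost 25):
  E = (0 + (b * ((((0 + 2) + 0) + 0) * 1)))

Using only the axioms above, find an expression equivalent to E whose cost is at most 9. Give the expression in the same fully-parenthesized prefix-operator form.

(1) ((((0 + 2) + 0) + 0) * 1)  =[mul_one →]=  (((0 + 2) + 0) + 0)    ⊢ (0 + (b * (((0 + 2) + 0) + 0)))
(2) ((0 + 2) + 0)  =[add_zero →]=  (0 + 2)    ⊢ (0 + (b * ((0 + 2) + 0)))
(3) ((0 + 2) + 0)  =[add_zero →]=  (0 + 2)    ⊢ (0 + (b * (0 + 2)))
(4) (0 + 2)  =[add_comm →]=  (2 + 0)    ⊢ (0 + (b * (2 + 0)))
(5) (2 + 0)  =[add_zero →]=  2    ⊢ cost 9, within 9

(0 + (b * 2))   [cost 9]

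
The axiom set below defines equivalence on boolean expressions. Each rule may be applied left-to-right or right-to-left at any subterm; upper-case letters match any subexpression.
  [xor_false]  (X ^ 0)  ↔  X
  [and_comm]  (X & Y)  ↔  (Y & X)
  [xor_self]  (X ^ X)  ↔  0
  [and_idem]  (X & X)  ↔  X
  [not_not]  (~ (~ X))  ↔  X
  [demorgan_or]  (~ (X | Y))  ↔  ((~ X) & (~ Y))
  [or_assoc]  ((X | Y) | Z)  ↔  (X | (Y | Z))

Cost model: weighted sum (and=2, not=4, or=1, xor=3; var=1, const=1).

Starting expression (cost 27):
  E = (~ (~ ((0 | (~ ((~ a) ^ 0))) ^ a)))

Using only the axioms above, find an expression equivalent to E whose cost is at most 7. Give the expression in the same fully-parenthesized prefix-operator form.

step 1: xor_false (→) rewrites ((~ a) ^ 0) into (~ a), now (~ (~ ((0 | (~ (~ a))) ^ a)))
step 2: not_not (→) rewrites (~ (~ a)) into a, now (~ (~ ((0 | a) ^ a)))
step 3: not_not (→) rewrites (~ (~ ((0 | a) ^ a))) into ((0 | a) ^ a), reaching cost 7 (bound 7)

((0 | a) ^ a)   [cost 7]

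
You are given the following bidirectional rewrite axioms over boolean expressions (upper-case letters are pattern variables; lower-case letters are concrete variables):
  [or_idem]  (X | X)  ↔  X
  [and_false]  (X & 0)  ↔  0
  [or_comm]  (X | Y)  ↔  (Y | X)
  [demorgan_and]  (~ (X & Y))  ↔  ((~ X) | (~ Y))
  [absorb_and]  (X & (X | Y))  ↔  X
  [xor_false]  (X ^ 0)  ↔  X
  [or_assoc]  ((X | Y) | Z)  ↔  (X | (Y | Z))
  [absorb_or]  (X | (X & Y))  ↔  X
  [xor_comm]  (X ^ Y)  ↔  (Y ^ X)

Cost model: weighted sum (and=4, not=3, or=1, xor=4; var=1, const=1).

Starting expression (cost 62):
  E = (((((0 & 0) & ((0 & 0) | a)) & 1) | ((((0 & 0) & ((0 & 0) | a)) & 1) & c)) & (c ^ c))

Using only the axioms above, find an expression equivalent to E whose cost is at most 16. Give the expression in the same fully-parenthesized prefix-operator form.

step 1: absorb_or (→) rewrites ((((0 & 0) & ((0 & 0) | a)) & 1) | ((((0 & 0) & ((0 & 0) | a)) & 1) & c)) into (((0 & 0) & ((0 & 0) | a)) & 1), now ((((0 & 0) & ((0 & 0) | a)) & 1) & (c ^ c))
step 2: absorb_and (→) rewrites ((0 & 0) & ((0 & 0) | a)) into (0 & 0), now (((0 & 0) & 1) & (c ^ c))
step 3: and_false (→) rewrites (0 & 0) into 0, reaching cost 16 (bound 16)

((0 & 1) & (c ^ c))   [cost 16]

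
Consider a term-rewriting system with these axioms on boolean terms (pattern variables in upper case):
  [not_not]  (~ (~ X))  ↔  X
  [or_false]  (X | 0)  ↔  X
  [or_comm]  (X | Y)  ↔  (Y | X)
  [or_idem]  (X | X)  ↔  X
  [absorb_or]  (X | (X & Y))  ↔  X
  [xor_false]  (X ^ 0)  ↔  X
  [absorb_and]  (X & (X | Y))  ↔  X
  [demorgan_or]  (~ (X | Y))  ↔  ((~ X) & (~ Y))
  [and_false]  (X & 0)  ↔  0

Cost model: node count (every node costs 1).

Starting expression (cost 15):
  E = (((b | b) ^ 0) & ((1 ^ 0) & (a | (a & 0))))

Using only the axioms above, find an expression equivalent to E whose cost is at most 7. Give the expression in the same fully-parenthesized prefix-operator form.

((b ^ 0) & (1 & a))   [cost 7]

(1) (b | b)  =[or_idem →]=  b    ⊢ ((b ^ 0) & ((1 ^ 0) & (a | (a & 0))))
(2) (a | (a & 0))  =[absorb_or →]=  a    ⊢ ((b ^ 0) & ((1 ^ 0) & a))
(3) (1 ^ 0)  =[xor_false →]=  1    ⊢ cost 7, within 7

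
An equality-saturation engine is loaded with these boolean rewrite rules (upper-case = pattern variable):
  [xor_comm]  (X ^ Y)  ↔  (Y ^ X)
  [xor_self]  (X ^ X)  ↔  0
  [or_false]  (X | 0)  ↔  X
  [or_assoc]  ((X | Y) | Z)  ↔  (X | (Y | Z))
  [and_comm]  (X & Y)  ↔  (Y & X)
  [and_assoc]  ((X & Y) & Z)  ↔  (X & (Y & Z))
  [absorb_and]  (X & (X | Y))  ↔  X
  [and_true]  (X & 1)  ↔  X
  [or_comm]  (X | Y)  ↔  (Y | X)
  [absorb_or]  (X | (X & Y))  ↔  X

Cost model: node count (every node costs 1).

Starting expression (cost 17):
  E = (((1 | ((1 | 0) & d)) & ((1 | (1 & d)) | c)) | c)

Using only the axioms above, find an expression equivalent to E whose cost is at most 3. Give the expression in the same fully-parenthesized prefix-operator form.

1. [or_false →] (1 | 0)  →  1;  E = (((1 | (1 & d)) & ((1 | (1 & d)) | c)) | c)
2. [absorb_and →] ((1 | (1 & d)) & ((1 | (1 & d)) | c))  →  (1 | (1 & d));  E = ((1 | (1 & d)) | c)
3. [absorb_or →] (1 | (1 & d))  →  1;  cost 3 ≤ 3, done

(1 | c)   [cost 3]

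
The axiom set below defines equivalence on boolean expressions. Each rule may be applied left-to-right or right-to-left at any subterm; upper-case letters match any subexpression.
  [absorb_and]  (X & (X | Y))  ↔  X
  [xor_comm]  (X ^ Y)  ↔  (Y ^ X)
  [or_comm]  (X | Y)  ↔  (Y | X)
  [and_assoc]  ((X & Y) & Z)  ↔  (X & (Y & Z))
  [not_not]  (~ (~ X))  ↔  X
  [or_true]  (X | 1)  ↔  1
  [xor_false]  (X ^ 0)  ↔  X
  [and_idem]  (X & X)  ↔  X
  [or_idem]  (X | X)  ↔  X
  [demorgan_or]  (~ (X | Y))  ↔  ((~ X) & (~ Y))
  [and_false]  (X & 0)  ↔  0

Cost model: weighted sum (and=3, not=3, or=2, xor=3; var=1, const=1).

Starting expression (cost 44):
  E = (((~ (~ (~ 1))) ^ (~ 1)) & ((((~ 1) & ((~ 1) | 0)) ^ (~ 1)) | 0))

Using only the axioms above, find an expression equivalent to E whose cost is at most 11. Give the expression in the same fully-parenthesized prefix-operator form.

((~ 1) ^ (~ 1))   [cost 11]

step 1: absorb_and (→) rewrites ((~ 1) & ((~ 1) | 0)) into (~ 1), now (((~ (~ (~ 1))) ^ (~ 1)) & (((~ 1) ^ (~ 1)) | 0))
step 2: not_not (→) rewrites (~ (~ 1)) into 1, now (((~ 1) ^ (~ 1)) & (((~ 1) ^ (~ 1)) | 0))
step 3: absorb_and (→) rewrites (((~ 1) ^ (~ 1)) & (((~ 1) ^ (~ 1)) | 0)) into ((~ 1) ^ (~ 1)), reaching cost 11 (bound 11)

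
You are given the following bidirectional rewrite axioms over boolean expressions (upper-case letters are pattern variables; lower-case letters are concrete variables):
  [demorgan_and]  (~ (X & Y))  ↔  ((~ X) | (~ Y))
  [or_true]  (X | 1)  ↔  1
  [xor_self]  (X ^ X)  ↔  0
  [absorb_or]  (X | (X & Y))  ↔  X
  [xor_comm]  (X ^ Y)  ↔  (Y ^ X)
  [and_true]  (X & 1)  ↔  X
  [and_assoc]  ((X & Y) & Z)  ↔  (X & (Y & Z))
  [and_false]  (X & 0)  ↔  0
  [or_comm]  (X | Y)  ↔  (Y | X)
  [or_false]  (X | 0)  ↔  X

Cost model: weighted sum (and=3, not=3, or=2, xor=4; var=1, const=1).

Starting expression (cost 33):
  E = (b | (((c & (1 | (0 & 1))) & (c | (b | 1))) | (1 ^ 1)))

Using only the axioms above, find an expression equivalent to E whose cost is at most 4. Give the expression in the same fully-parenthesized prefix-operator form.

1. [and_true →] (0 & 1)  →  0;  E = (b | (((c & (1 | 0)) & (c | (b | 1))) | (1 ^ 1)))
2. [or_comm →] (b | (((c & (1 | 0)) & (c | (b | 1))) | (1 ^ 1)))  →  ((((c & (1 | 0)) & (c | (b | 1))) | (1 ^ 1)) | b)
3. [or_true →] (b | 1)  →  1;  E = ((((c & (1 | 0)) & (c | 1)) | (1 ^ 1)) | b)
4. [or_true →] (c | 1)  →  1;  E = ((((c & (1 | 0)) & 1) | (1 ^ 1)) | b)
5. [and_true →] ((c & (1 | 0)) & 1)  →  (c & (1 | 0));  E = (((c & (1 | 0)) | (1 ^ 1)) | b)
6. [xor_self →] (1 ^ 1)  →  0;  E = (((c & (1 | 0)) | 0) | b)
7. [or_false →] ((c & (1 | 0)) | 0)  →  (c & (1 | 0));  E = ((c & (1 | 0)) | b)
8. [or_false →] (1 | 0)  →  1;  E = ((c & 1) | b)
9. [and_true →] (c & 1)  →  c;  cost 4 ≤ 4, done

(c | b)   [cost 4]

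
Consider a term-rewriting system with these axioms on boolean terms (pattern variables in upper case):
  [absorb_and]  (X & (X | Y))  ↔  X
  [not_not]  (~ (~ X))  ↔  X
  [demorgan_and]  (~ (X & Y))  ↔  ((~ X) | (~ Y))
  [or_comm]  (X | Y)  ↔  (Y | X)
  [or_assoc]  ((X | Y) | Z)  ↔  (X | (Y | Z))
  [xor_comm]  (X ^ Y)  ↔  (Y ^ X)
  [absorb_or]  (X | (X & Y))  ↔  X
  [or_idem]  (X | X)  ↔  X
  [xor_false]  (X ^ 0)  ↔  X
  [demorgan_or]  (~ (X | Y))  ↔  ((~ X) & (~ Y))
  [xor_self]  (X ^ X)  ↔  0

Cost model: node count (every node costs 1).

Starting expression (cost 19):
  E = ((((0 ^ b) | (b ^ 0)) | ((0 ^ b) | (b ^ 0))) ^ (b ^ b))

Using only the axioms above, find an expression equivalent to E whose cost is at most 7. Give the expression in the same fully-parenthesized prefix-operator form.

((0 ^ b) | (b ^ 0))   [cost 7]

(1) (((0 ^ b) | (b ^ 0)) | ((0 ^ b) | (b ^ 0)))  =[or_idem →]=  ((0 ^ b) | (b ^ 0))    ⊢ (((0 ^ b) | (b ^ 0)) ^ (b ^ b))
(2) (b ^ b)  =[xor_self →]=  0    ⊢ (((0 ^ b) | (b ^ 0)) ^ 0)
(3) (((0 ^ b) | (b ^ 0)) ^ 0)  =[xor_false →]=  ((0 ^ b) | (b ^ 0))    ⊢ cost 7, within 7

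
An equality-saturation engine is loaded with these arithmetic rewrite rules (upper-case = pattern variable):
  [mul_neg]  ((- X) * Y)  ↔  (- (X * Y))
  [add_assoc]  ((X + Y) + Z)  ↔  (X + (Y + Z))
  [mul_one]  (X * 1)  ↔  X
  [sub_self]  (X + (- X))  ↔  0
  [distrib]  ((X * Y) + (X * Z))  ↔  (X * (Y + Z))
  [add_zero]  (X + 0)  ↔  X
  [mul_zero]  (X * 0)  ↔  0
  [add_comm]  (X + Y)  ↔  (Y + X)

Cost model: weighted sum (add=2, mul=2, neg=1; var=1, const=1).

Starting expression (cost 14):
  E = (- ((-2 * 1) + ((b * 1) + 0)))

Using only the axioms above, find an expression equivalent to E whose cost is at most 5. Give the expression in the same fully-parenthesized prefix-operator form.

step 1: mul_one (→) rewrites (-2 * 1) into -2, now (- (-2 + ((b * 1) + 0)))
step 2: add_zero (→) rewrites ((b * 1) + 0) into (b * 1), now (- (-2 + (b * 1)))
step 3: mul_one (→) rewrites (b * 1) into b, reaching cost 5 (bound 5)

(- (-2 + b))   [cost 5]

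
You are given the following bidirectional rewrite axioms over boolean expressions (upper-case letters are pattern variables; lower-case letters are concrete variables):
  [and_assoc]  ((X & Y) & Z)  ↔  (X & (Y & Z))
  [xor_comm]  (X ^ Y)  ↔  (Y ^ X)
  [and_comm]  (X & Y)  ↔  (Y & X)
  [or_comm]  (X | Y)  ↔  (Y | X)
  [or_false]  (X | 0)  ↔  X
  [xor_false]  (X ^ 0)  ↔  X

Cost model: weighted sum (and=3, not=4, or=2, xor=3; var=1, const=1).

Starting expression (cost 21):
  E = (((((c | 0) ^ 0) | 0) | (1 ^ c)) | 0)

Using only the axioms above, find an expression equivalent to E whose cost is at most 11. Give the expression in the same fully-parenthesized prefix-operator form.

((c | 0) | (1 ^ c))   [cost 11]

1. [xor_false →] ((c | 0) ^ 0)  →  (c | 0);  E = ((((c | 0) | 0) | (1 ^ c)) | 0)
2. [or_false →] ((((c | 0) | 0) | (1 ^ c)) | 0)  →  (((c | 0) | 0) | (1 ^ c))
3. [or_false →] (c | 0)  →  c;  cost 11 ≤ 11, done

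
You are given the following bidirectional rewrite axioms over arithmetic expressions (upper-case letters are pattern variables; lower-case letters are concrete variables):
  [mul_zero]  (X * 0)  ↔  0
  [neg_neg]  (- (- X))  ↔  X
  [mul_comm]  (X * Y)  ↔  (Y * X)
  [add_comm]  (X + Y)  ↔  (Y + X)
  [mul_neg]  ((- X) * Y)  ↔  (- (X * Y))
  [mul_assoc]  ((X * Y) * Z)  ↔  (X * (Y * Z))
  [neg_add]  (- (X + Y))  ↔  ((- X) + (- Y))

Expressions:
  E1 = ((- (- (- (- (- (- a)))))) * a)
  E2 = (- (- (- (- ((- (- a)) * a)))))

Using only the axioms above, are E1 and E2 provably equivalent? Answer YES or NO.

step 1: neg_neg (→) rewrites (- (- (- (- a)))) into (- (- a)), now ((- (- (- (- a)))) * a)
step 2: neg_neg (→) rewrites (- (- a)) into a, now ((- (- a)) * a)
step 3: neg_neg (←) rewrites ((- (- a)) * a) into (- (- ((- (- a)) * a)))
step 4: neg_neg (←) rewrites ((- (- a)) * a) into (- (- ((- (- a)) * a))), which is E2

YES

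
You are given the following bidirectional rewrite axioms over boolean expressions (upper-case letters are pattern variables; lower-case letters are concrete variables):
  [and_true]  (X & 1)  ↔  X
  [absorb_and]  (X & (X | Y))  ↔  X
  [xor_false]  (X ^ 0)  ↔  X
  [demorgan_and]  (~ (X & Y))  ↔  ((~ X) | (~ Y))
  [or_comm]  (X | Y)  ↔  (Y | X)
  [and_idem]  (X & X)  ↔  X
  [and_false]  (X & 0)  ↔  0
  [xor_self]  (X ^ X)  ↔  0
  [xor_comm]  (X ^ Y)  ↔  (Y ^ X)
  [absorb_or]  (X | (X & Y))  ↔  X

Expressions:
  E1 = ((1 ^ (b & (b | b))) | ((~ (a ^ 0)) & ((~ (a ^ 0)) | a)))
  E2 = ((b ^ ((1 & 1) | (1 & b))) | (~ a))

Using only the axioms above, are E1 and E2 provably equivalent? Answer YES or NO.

1. [absorb_and →] (b & (b | b))  →  b;  E1 = ((1 ^ b) | ((~ (a ^ 0)) & ((~ (a ^ 0)) | a)))
2. [absorb_and →] ((~ (a ^ 0)) & ((~ (a ^ 0)) | a))  →  (~ (a ^ 0));  E1 = ((1 ^ b) | (~ (a ^ 0)))
3. [xor_false →] (a ^ 0)  →  a;  E1 = ((1 ^ b) | (~ a))
4. [xor_comm →] (1 ^ b)  →  (b ^ 1);  E1 = ((b ^ 1) | (~ a))
5. [absorb_or ←] 1  →  (1 | (1 & b));  E1 = ((b ^ (1 | (1 & b))) | (~ a))
6. [and_true ←] 1  →  (1 & 1);  this is E2

YES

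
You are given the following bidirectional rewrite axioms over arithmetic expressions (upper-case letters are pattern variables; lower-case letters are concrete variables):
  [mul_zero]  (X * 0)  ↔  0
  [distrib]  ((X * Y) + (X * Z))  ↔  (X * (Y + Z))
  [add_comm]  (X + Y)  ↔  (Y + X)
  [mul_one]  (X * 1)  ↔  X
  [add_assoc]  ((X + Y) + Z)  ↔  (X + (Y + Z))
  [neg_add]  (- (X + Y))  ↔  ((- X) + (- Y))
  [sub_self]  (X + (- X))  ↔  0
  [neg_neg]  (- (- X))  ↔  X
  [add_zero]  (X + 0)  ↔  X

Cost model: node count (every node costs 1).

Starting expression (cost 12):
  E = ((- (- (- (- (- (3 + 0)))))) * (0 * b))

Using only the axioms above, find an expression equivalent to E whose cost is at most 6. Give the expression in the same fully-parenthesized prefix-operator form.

step 1: add_zero (→) rewrites (3 + 0) into 3, now ((- (- (- (- (- 3))))) * (0 * b))
step 2: neg_neg (→) rewrites (- (- (- 3))) into (- 3), now ((- (- (- 3))) * (0 * b))
step 3: neg_neg (→) rewrites (- (- (- 3))) into (- 3), reaching cost 6 (bound 6)

((- 3) * (0 * b))   [cost 6]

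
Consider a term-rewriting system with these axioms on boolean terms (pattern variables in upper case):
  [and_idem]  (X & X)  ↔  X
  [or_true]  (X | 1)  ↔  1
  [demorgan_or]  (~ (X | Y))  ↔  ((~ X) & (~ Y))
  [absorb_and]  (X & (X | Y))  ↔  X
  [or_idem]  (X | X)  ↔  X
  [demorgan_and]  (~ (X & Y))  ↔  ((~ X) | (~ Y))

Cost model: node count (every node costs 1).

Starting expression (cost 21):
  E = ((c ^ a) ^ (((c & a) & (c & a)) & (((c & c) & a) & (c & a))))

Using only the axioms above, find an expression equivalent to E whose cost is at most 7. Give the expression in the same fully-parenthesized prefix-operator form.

((c ^ a) ^ (c & a))   [cost 7]

(1) (c & c)  =[and_idem →]=  c    ⊢ ((c ^ a) ^ (((c & a) & (c & a)) & ((c & a) & (c & a))))
(2) (((c & a) & (c & a)) & ((c & a) & (c & a)))  =[and_idem →]=  ((c & a) & (c & a))    ⊢ ((c ^ a) ^ ((c & a) & (c & a)))
(3) ((c & a) & (c & a))  =[and_idem →]=  (c & a)    ⊢ cost 7, within 7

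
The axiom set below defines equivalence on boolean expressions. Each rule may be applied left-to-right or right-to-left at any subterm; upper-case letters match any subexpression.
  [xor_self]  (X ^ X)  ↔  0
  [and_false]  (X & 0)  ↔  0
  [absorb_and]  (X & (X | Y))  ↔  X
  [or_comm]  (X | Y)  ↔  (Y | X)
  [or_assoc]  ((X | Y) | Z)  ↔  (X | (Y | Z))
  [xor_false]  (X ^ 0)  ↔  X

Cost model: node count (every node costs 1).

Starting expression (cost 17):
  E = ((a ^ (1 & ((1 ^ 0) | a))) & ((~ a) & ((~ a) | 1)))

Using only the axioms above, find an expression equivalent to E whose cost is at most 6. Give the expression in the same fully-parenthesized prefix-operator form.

((a ^ 1) & (~ a))   [cost 6]

step 1: xor_false (→) rewrites (1 ^ 0) into 1, now ((a ^ (1 & (1 | a))) & ((~ a) & ((~ a) | 1)))
step 2: absorb_and (→) rewrites (1 & (1 | a)) into 1, now ((a ^ 1) & ((~ a) & ((~ a) | 1)))
step 3: absorb_and (→) rewrites ((~ a) & ((~ a) | 1)) into (~ a), reaching cost 6 (bound 6)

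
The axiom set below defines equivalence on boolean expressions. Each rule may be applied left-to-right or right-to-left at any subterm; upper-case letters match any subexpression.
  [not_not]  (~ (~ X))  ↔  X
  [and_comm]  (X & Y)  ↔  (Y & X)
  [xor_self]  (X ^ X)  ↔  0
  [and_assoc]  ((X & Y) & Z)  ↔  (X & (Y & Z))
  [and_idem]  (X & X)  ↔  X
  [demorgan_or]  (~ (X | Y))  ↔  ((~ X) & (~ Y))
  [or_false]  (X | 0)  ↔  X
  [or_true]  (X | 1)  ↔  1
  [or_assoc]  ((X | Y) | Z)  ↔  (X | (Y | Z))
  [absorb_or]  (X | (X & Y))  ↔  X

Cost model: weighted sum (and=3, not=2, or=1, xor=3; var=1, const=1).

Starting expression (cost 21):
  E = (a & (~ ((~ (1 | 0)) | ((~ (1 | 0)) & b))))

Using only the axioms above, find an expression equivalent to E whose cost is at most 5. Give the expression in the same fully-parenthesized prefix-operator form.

(1 & a)   [cost 5]

1. [absorb_or →] ((~ (1 | 0)) | ((~ (1 | 0)) & b))  →  (~ (1 | 0));  E = (a & (~ (~ (1 | 0))))
2. [not_not →] (~ (~ (1 | 0)))  →  (1 | 0);  E = (a & (1 | 0))
3. [and_comm →] (a & (1 | 0))  →  ((1 | 0) & a)
4. [or_false →] (1 | 0)  →  1;  cost 5 ≤ 5, done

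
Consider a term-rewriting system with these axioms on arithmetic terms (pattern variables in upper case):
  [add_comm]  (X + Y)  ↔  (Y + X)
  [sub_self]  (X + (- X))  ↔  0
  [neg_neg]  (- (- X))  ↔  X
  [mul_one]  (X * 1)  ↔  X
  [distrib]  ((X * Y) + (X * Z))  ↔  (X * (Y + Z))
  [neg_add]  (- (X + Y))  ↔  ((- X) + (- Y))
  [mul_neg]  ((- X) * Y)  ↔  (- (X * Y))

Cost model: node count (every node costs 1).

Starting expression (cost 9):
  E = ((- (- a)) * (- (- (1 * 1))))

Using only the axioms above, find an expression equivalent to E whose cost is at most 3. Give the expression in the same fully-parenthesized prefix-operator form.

(a * 1)   [cost 3]

(1) (- (- a))  =[neg_neg →]=  a    ⊢ (a * (- (- (1 * 1))))
(2) (- (- (1 * 1)))  =[neg_neg →]=  (1 * 1)    ⊢ (a * (1 * 1))
(3) (1 * 1)  =[mul_one →]=  1    ⊢ cost 3, within 3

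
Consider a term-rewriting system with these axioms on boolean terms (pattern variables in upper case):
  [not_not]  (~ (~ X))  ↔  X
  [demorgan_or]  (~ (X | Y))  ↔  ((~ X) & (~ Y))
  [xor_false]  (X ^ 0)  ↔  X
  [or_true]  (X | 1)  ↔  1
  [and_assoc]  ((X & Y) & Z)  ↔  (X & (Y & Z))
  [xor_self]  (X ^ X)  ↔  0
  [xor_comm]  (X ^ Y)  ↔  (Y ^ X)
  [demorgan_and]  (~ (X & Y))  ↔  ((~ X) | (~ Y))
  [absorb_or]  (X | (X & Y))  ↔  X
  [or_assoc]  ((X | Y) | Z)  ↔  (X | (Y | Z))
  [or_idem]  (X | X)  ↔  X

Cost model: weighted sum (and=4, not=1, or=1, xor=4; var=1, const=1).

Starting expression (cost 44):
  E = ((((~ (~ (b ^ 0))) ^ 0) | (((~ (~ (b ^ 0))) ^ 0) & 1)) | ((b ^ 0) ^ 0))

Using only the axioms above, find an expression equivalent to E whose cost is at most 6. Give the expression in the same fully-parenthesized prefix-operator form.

(b ^ 0)   [cost 6]

step 1: absorb_or (→) rewrites (((~ (~ (b ^ 0))) ^ 0) | (((~ (~ (b ^ 0))) ^ 0) & 1)) into ((~ (~ (b ^ 0))) ^ 0), now (((~ (~ (b ^ 0))) ^ 0) | ((b ^ 0) ^ 0))
step 2: not_not (→) rewrites (~ (~ (b ^ 0))) into (b ^ 0), now (((b ^ 0) ^ 0) | ((b ^ 0) ^ 0))
step 3: or_idem (→) rewrites (((b ^ 0) ^ 0) | ((b ^ 0) ^ 0)) into ((b ^ 0) ^ 0)
step 4: xor_false (→) rewrites (b ^ 0) into b, reaching cost 6 (bound 6)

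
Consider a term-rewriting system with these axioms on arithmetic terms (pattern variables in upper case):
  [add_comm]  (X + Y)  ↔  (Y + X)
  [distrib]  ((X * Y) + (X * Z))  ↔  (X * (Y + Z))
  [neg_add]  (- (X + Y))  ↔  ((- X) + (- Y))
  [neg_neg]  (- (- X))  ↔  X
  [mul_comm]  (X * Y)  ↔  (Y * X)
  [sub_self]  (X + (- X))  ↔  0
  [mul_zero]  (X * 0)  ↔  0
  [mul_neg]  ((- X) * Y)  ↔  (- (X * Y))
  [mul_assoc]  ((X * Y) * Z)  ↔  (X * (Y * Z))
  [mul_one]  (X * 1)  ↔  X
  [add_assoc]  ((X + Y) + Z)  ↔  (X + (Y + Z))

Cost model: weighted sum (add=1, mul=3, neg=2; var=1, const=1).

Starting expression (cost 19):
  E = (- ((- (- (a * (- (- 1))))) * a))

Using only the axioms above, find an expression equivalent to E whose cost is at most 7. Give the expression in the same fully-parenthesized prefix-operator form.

(1) (- (- 1))  =[neg_neg →]=  1    ⊢ (- ((- (- (a * 1))) * a))
(2) (- (- (a * 1)))  =[neg_neg →]=  (a * 1)    ⊢ (- ((a * 1) * a))
(3) (a * 1)  =[mul_one →]=  a    ⊢ cost 7, within 7

(- (a * a))   [cost 7]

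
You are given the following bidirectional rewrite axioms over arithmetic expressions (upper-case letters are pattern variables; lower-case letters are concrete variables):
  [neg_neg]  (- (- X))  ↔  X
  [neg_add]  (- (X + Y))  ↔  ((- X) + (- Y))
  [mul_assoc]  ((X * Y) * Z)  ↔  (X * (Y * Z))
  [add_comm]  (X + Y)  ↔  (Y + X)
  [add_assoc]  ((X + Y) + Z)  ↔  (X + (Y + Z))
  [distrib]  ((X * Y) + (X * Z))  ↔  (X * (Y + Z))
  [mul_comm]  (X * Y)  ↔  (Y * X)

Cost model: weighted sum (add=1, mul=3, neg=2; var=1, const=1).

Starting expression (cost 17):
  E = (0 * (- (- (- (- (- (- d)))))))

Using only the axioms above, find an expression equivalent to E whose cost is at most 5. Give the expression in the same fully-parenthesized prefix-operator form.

1. [neg_neg →] (- (- (- d)))  →  (- d);  E = (0 * (- (- (- (- d)))))
2. [neg_neg →] (- (- (- d)))  →  (- d);  E = (0 * (- (- d)))
3. [neg_neg →] (- (- d))  →  d;  cost 5 ≤ 5, done

(0 * d)   [cost 5]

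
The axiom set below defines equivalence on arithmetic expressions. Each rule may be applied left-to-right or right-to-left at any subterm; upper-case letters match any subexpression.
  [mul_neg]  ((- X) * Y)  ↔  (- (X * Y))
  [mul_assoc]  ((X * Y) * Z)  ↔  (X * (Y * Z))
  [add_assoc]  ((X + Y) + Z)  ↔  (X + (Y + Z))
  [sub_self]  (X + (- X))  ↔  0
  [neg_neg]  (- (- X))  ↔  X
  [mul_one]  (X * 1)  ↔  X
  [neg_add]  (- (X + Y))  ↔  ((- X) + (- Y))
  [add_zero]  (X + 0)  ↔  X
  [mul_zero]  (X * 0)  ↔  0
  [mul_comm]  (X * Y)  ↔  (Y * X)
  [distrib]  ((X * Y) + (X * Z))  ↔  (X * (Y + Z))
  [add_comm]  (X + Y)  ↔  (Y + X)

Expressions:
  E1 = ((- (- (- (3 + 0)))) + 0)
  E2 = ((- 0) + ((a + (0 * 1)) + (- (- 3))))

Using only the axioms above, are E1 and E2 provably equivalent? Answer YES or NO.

NO

The axioms are sound identities: if E1 ↔* E2 then E1 and E2 evaluate identically under any assignment.
Under a=0: E1 evaluates to -3, E2 to 3. Distinct ⇒ no rewrite sequence connects them.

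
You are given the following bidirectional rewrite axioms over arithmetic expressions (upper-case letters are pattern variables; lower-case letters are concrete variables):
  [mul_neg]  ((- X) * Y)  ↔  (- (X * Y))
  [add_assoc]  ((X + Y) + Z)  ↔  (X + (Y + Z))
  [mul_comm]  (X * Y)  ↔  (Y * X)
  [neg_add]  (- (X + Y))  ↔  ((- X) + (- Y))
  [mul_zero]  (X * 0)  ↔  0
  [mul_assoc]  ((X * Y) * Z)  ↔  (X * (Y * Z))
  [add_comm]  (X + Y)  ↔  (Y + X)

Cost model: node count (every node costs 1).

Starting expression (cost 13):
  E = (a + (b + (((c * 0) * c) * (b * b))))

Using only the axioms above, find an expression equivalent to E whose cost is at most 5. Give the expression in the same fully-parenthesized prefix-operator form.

step 1: mul_zero (→) rewrites (c * 0) into 0, now (a + (b + ((0 * c) * (b * b))))
step 2: mul_comm (→) rewrites (0 * c) into (c * 0), now (a + (b + ((c * 0) * (b * b))))
step 3: mul_zero (→) rewrites (c * 0) into 0, now (a + (b + (0 * (b * b))))
step 4: add_comm (→) rewrites (a + (b + (0 * (b * b)))) into ((b + (0 * (b * b))) + a)
step 5: mul_comm (→) rewrites (0 * (b * b)) into ((b * b) * 0), now ((b + ((b * b) * 0)) + a)
step 6: mul_assoc (→) rewrites ((b * b) * 0) into (b * (b * 0)), now ((b + (b * (b * 0))) + a)
step 7: mul_zero (→) rewrites (b * 0) into 0, now ((b + (b * 0)) + a)
step 8: add_comm (→) rewrites ((b + (b * 0)) + a) into (a + (b + (b * 0)))
step 9: mul_zero (→) rewrites (b * 0) into 0, reaching cost 5 (bound 5)

(a + (b + 0))   [cost 5]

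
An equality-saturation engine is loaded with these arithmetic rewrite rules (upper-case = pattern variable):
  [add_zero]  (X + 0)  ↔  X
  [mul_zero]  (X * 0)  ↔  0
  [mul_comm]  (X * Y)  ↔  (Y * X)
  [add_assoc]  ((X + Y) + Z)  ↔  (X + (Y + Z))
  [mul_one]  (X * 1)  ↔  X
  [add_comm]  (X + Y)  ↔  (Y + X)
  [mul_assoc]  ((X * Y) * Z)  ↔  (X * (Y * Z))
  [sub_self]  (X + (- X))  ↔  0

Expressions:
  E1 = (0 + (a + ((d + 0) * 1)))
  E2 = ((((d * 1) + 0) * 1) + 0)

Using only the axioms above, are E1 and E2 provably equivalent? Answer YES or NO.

Every axiom is a valid identity, so a rewrite proof would force E1 and E2 to agree under every assignment.
At a=1, d=0: E1 = 1 but E2 = 0; they differ, so no derivation exists.

NO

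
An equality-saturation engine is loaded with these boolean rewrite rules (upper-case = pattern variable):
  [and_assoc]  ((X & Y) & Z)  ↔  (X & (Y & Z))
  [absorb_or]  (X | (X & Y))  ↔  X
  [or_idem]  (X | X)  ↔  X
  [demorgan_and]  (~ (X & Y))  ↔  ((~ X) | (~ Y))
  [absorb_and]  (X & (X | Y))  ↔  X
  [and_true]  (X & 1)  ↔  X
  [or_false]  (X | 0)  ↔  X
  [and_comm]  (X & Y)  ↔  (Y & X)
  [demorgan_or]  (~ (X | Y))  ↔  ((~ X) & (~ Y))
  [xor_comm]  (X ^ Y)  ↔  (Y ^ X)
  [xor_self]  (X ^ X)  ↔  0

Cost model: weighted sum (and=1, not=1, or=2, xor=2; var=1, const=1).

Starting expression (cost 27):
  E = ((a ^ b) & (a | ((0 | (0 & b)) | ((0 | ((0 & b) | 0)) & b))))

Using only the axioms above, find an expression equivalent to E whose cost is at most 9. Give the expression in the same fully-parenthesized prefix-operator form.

1. [or_false →] ((0 & b) | 0)  →  (0 & b);  E = ((a ^ b) & (a | ((0 | (0 & b)) | ((0 | (0 & b)) & b))))
2. [absorb_or →] ((0 | (0 & b)) | ((0 | (0 & b)) & b))  →  (0 | (0 & b));  E = ((a ^ b) & (a | (0 | (0 & b))))
3. [absorb_or →] (0 | (0 & b))  →  0;  cost 9 ≤ 9, done

((a ^ b) & (a | 0))   [cost 9]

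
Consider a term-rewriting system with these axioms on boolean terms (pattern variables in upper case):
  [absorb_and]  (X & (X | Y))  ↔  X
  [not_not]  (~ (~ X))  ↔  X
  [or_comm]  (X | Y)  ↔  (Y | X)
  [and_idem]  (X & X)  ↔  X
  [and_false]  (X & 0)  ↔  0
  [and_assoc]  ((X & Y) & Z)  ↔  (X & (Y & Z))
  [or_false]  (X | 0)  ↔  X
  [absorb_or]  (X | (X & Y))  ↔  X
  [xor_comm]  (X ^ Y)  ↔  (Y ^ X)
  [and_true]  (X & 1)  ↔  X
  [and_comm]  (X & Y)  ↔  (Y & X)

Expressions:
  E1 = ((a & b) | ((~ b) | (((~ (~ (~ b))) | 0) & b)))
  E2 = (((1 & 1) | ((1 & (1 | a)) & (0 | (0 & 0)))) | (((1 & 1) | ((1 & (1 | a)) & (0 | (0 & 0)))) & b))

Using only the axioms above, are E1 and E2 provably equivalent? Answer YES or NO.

NO

The axioms are sound identities: if E1 ↔* E2 then E1 and E2 evaluate identically under any assignment.
Under a=0, b=1: E1 evaluates to 0, E2 to 1. Distinct ⇒ no rewrite sequence connects them.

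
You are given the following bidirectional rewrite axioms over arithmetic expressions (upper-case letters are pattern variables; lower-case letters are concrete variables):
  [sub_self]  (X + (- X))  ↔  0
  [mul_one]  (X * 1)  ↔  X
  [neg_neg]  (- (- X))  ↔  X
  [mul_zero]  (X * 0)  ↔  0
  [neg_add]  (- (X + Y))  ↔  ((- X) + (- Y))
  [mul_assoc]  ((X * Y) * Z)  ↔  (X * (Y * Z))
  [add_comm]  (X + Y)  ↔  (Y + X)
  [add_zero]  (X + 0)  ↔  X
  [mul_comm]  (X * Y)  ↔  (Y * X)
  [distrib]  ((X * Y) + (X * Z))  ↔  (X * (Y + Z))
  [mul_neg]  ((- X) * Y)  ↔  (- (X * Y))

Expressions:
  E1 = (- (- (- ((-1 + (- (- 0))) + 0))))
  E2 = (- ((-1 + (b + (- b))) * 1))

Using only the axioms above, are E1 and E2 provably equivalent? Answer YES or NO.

1. [neg_neg →] (- (- ((-1 + (- (- 0))) + 0)))  →  ((-1 + (- (- 0))) + 0);  E1 = (- ((-1 + (- (- 0))) + 0))
2. [neg_neg →] (- (- 0))  →  0;  E1 = (- ((-1 + 0) + 0))
3. [add_zero →] (-1 + 0)  →  -1;  E1 = (- (-1 + 0))
4. [mul_one ←] (-1 + 0)  →  ((-1 + 0) * 1);  E1 = (- ((-1 + 0) * 1))
5. [sub_self ←] 0  →  (b + (- b));  this is E2

YES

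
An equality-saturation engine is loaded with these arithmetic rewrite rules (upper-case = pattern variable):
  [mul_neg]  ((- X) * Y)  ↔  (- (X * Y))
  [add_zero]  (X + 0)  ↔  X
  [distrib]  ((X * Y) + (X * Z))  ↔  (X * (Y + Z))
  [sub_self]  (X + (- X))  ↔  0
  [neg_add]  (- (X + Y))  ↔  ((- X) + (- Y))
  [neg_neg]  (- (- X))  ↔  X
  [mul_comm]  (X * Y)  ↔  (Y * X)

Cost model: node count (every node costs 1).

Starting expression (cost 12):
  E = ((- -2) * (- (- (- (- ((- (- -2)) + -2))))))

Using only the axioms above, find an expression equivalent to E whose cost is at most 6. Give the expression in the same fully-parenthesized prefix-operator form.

((- -2) * (-2 + -2))   [cost 6]

1. [neg_neg →] (- (- ((- (- -2)) + -2)))  →  ((- (- -2)) + -2);  E = ((- -2) * (- (- ((- (- -2)) + -2))))
2. [neg_neg →] (- (- ((- (- -2)) + -2)))  →  ((- (- -2)) + -2);  E = ((- -2) * ((- (- -2)) + -2))
3. [neg_neg →] (- (- -2))  →  -2;  cost 6 ≤ 6, done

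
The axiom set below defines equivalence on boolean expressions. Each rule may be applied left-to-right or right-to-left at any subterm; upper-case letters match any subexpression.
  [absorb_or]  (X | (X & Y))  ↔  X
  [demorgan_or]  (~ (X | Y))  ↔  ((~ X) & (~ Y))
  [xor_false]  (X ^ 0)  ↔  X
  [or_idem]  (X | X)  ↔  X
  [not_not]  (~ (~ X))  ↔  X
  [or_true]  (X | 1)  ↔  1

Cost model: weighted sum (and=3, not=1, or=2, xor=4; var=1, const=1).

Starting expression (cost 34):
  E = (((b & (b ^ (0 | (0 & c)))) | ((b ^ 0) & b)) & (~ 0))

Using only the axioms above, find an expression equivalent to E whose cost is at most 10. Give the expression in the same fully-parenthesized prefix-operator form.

((b & b) & (~ 0))   [cost 10]

1. [absorb_or →] (0 | (0 & c))  →  0;  E = (((b & (b ^ 0)) | ((b ^ 0) & b)) & (~ 0))
2. [xor_false →] (b ^ 0)  →  b;  E = (((b & b) | ((b ^ 0) & b)) & (~ 0))
3. [xor_false →] (b ^ 0)  →  b;  E = (((b & b) | (b & b)) & (~ 0))
4. [or_idem →] ((b & b) | (b & b))  →  (b & b);  cost 10 ≤ 10, done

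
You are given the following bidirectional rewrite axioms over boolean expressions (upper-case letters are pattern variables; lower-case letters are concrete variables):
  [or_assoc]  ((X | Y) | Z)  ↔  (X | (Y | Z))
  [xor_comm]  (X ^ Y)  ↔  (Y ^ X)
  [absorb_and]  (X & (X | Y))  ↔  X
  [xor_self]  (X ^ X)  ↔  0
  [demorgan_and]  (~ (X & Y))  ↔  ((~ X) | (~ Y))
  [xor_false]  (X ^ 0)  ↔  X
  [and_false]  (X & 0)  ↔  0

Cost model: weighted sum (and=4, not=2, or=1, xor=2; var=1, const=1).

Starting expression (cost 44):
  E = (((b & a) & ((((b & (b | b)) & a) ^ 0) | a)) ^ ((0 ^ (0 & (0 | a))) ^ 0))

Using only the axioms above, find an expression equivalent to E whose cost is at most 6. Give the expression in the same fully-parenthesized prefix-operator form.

(1) (b & (b | b))  =[absorb_and →]=  b    ⊢ (((b & a) & (((b & a) ^ 0) | a)) ^ ((0 ^ (0 & (0 | a))) ^ 0))
(2) ((0 ^ (0 & (0 | a))) ^ 0)  =[xor_comm →]=  (0 ^ (0 ^ (0 & (0 | a))))    ⊢ (((b & a) & (((b & a) ^ 0) | a)) ^ (0 ^ (0 ^ (0 & (0 | a)))))
(3) (0 & (0 | a))  =[absorb_and →]=  0    ⊢ (((b & a) & (((b & a) ^ 0) | a)) ^ (0 ^ (0 ^ 0)))
(4) ((b & a) ^ 0)  =[xor_false →]=  (b & a)    ⊢ (((b & a) & ((b & a) | a)) ^ (0 ^ (0 ^ 0)))
(5) ((b & a) & ((b & a) | a))  =[absorb_and →]=  (b & a)    ⊢ ((b & a) ^ (0 ^ (0 ^ 0)))
(6) (0 ^ 0)  =[xor_false →]=  0    ⊢ ((b & a) ^ (0 ^ 0))
(7) (0 ^ 0)  =[xor_false →]=  0    ⊢ ((b & a) ^ 0)
(8) ((b & a) ^ 0)  =[xor_false →]=  (b & a)    ⊢ cost 6, within 6

(b & a)   [cost 6]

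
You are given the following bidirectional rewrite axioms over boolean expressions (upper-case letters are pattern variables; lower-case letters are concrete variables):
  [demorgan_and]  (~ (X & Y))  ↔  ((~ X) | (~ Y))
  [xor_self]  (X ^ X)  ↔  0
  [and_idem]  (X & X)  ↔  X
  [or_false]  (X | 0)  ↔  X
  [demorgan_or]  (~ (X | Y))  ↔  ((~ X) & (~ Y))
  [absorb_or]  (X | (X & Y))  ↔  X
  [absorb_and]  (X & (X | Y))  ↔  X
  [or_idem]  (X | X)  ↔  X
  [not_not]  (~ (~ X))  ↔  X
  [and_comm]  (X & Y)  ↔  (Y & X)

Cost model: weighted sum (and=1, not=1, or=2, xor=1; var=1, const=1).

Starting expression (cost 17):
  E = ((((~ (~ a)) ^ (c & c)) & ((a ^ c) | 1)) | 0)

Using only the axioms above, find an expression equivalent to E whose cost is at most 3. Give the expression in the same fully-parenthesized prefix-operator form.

(a ^ c)   [cost 3]

step 1: or_false (→) rewrites ((((~ (~ a)) ^ (c & c)) & ((a ^ c) | 1)) | 0) into (((~ (~ a)) ^ (c & c)) & ((a ^ c) | 1))
step 2: not_not (→) rewrites (~ (~ a)) into a, now ((a ^ (c & c)) & ((a ^ c) | 1))
step 3: and_idem (→) rewrites (c & c) into c, now ((a ^ c) & ((a ^ c) | 1))
step 4: absorb_and (→) rewrites ((a ^ c) & ((a ^ c) | 1)) into (a ^ c), reaching cost 3 (bound 3)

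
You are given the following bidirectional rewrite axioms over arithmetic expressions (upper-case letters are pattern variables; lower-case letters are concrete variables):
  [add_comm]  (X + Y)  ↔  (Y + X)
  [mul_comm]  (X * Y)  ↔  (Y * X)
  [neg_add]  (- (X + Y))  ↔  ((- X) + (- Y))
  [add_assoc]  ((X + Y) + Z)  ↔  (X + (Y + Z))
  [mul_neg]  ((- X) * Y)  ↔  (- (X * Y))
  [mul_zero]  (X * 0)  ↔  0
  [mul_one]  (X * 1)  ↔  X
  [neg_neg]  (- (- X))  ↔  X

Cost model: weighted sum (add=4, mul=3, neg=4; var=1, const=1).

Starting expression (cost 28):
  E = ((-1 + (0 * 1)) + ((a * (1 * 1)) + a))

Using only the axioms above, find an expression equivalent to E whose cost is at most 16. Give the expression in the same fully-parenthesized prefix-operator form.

((-1 + 0) + (a + a))   [cost 16]

(1) (1 * 1)  =[mul_one →]=  1    ⊢ ((-1 + (0 * 1)) + ((a * 1) + a))
(2) (0 * 1)  =[mul_one →]=  0    ⊢ ((-1 + 0) + ((a * 1) + a))
(3) (a * 1)  =[mul_one →]=  a    ⊢ cost 16, within 16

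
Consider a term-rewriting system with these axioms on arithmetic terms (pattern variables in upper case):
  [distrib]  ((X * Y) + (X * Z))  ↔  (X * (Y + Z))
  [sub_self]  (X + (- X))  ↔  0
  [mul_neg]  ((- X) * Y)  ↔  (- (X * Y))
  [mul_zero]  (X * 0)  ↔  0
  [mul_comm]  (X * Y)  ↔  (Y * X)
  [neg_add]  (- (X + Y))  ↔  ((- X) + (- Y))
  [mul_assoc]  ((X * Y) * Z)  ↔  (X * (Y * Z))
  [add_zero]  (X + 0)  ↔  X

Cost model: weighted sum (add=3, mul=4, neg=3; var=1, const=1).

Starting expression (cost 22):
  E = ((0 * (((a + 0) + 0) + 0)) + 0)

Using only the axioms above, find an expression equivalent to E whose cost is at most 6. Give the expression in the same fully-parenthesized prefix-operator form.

(a * 0)   [cost 6]

1. [add_zero →] ((a + 0) + 0)  →  (a + 0);  E = ((0 * ((a + 0) + 0)) + 0)
2. [add_zero →] ((0 * ((a + 0) + 0)) + 0)  →  (0 * ((a + 0) + 0))
3. [mul_comm →] (0 * ((a + 0) + 0))  →  (((a + 0) + 0) * 0)
4. [add_zero →] (a + 0)  →  a;  E = ((a + 0) * 0)
5. [add_zero →] (a + 0)  →  a;  cost 6 ≤ 6, done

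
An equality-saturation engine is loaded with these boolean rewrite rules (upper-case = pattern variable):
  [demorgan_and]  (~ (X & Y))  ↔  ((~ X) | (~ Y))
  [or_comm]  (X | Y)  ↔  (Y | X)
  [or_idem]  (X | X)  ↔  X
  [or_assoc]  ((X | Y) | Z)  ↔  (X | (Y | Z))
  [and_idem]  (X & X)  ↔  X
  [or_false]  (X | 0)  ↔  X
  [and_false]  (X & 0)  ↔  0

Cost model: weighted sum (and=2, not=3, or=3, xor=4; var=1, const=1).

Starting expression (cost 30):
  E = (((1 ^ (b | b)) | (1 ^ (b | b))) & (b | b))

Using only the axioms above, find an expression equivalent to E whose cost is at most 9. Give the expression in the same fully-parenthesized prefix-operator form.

1. [or_idem →] ((1 ^ (b | b)) | (1 ^ (b | b)))  →  (1 ^ (b | b));  E = ((1 ^ (b | b)) & (b | b))
2. [or_idem →] (b | b)  →  b;  E = ((1 ^ (b | b)) & b)
3. [or_idem →] (b | b)  →  b;  cost 9 ≤ 9, done

((1 ^ b) & b)   [cost 9]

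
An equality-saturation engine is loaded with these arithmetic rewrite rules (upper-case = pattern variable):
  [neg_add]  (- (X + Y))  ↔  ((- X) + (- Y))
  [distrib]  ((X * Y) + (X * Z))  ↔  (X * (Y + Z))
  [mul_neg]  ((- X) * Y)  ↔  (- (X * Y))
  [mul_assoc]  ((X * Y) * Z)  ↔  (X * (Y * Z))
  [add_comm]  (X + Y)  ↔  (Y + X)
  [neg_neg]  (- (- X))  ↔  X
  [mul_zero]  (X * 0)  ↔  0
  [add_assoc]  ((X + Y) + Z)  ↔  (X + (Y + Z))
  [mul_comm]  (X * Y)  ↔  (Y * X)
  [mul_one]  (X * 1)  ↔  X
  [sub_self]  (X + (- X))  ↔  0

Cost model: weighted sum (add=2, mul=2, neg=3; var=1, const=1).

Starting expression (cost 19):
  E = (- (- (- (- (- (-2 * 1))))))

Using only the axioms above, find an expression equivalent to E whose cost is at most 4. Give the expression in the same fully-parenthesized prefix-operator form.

(1) (- (- (-2 * 1)))  =[neg_neg →]=  (-2 * 1)    ⊢ (- (- (- (-2 * 1))))
(2) (-2 * 1)  =[mul_one →]=  -2    ⊢ (- (- (- -2)))
(3) (- (- -2))  =[neg_neg →]=  -2    ⊢ cost 4, within 4

(- -2)   [cost 4]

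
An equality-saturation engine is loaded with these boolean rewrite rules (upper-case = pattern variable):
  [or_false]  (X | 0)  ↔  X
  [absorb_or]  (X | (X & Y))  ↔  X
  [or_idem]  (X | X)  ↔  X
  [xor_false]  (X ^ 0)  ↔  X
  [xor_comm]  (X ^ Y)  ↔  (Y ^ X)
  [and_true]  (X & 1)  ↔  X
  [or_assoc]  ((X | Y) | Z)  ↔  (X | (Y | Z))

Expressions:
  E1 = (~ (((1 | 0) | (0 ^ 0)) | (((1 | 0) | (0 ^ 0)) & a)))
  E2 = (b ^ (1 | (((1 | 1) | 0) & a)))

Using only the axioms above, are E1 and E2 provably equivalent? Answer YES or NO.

All listed rules preserve value, hence provable equivalence implies equal values everywhere; look for a separating assignment.
a=0, b=0 gives E1 ↦ 0, E2 ↦ 1; values differ ⇒ not provably equivalent.

NO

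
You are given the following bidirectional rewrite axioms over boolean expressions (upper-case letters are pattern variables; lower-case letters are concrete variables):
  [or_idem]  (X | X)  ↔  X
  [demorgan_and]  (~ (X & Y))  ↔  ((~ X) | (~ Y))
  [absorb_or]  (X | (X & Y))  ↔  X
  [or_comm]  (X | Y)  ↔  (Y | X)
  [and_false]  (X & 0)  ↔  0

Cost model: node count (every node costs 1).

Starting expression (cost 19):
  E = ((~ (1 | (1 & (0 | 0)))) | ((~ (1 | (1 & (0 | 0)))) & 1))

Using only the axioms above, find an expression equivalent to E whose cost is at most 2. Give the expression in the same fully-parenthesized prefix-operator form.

(~ 1)   [cost 2]

(1) ((~ (1 | (1 & (0 | 0)))) | ((~ (1 | (1 & (0 | 0)))) & 1))  =[absorb_or →]=  (~ (1 | (1 & (0 | 0))))
(2) (0 | 0)  =[or_idem →]=  0    ⊢ (~ (1 | (1 & 0)))
(3) (1 | (1 & 0))  =[absorb_or →]=  1    ⊢ cost 2, within 2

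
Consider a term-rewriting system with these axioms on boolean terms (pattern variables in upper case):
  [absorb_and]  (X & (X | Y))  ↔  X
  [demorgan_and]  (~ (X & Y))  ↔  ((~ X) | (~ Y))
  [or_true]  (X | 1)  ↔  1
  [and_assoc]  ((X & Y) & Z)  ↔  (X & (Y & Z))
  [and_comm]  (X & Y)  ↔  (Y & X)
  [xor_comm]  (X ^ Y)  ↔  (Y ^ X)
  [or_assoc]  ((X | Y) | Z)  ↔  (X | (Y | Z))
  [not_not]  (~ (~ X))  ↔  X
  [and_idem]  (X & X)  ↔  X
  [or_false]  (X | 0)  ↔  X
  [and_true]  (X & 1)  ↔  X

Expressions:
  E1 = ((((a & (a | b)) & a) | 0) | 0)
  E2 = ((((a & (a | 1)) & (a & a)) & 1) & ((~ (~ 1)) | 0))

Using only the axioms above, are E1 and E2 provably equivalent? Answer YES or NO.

YES

1. [absorb_and →] (a & (a | b))  →  a;  E1 = (((a & a) | 0) | 0)
2. [or_false →] ((a & a) | 0)  →  (a & a);  E1 = ((a & a) | 0)
3. [or_false →] ((a & a) | 0)  →  (a & a)
4. [and_true ←] (a & a)  →  ((a & a) & 1)
5. [and_idem ←] a  →  (a & a);  E1 = ((a & (a & a)) & 1)
6. [and_true ←] (a & (a & a))  →  ((a & (a & a)) & 1);  E1 = (((a & (a & a)) & 1) & 1)
7. [or_false ←] 1  →  (1 | 0);  E1 = (((a & (a & a)) & 1) & (1 | 0))
8. [not_not ←] 1  →  (~ (~ 1));  E1 = (((a & (a & a)) & 1) & ((~ (~ 1)) | 0))
9. [absorb_and ←] a  →  (a & (a | 1));  this is E2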